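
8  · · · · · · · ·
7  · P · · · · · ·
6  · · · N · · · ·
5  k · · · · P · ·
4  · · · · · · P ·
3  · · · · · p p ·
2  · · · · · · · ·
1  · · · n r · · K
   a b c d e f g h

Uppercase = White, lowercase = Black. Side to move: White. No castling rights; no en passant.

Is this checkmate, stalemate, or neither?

checkmate

White to move; white king on h1.
In check: yes, from the black rook on e1.
King squares — g1: attacked by Re1; g2: attacked by Pf3; h2: attacked by Pg3.
Legal moves for White: none.
In check with no legal moves → checkmate.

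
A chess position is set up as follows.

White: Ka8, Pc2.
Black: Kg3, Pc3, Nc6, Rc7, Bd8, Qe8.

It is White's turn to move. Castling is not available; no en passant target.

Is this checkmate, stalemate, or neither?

White to move; white king on a8.
In check: no.
King squares — a7: attacked by Nc6; b7: attacked by Rc7; b8: attacked by Nc6.
Legal moves for White: none.
Not in check and no legal moves → stalemate.

stalemate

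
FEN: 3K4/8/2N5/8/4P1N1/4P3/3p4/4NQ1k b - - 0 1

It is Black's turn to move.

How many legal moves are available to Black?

0

Black to move; king on h1.
In check: yes, from the white queen on f1.
Legal moves: none.
Count: 0.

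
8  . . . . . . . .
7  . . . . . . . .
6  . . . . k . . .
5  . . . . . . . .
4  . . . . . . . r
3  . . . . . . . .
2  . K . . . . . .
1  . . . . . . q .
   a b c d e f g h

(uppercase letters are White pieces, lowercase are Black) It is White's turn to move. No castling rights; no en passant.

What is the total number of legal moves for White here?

White to move; king on b2.
In check: no.
Legal moves: Kc3, Kb3, Ka3, Kc2, Ka2.
Count: 5.

5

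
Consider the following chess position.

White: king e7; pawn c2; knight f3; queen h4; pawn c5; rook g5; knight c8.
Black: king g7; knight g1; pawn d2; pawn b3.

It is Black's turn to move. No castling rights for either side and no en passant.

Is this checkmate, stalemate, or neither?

checkmate

Black to move; black king on g7.
In check: yes, from the white rook on g5.
King squares — f6: attacked by Ke7; g6: attacked by Rg5; h6: attacked by Qh4; f7: attacked by Ke7; h7: attacked by Qh4; f8: attacked by Ke7; g8: attacked by Rg5; h8: attacked by Qh4.
Legal moves for Black: none.
In check with no legal moves → checkmate.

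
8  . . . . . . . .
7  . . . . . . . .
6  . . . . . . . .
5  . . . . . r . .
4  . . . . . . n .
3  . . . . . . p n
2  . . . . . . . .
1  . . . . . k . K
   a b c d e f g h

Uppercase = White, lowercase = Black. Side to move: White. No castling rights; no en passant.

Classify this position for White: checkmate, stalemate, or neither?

stalemate

White to move; white king on h1.
In check: no.
King squares — g1: attacked by Kf1; g2: attacked by Kf1; h2: attacked by Pg3.
Legal moves for White: none.
Not in check and no legal moves → stalemate.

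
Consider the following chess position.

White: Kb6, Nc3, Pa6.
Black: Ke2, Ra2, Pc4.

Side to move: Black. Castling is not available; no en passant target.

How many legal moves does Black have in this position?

Black to move; king on e2.
In check: yes, from the white knight on c3.
Legal moves: Kf3, Ke3, Kd3, Kf2, Kd2, Kf1, Ke1.
Count: 7.

7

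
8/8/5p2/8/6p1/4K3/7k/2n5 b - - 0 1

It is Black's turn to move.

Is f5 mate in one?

no

After f5: white king on e3; in check: no.
White is not in check, so this cannot be checkmate.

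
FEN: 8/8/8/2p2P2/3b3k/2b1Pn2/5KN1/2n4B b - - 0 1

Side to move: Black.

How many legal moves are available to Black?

4

Black to move; king on h4.
In check: yes, from the white knight on g2.
Legal moves: Kh5, Kg5, Kg4, Kh3.
Count: 4.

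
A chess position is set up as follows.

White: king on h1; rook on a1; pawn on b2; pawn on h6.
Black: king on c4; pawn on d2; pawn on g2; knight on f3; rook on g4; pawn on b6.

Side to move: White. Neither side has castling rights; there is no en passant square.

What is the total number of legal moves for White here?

White to move; king on h1.
In check: yes, from the black pawn on g2.
Legal moves: none.
Count: 0.

0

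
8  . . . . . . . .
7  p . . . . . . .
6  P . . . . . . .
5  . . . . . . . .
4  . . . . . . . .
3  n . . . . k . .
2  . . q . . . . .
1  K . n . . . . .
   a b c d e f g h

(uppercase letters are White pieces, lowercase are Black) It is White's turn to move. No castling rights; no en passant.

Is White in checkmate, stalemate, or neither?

White to move; white king on a1.
In check: no.
King squares — b1: attacked by Qc2; a2: attacked by Nc1; b2: attacked by Qc2.
Legal moves for White: none.
Not in check and no legal moves → stalemate.

stalemate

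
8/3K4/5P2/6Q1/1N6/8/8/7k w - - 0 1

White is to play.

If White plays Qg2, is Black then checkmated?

After Qg2: black king on h1; in check: yes, from the white queen on g2.
Black has 1 legal reply: Kxg2.
In check but a legal move exists → not checkmate.

no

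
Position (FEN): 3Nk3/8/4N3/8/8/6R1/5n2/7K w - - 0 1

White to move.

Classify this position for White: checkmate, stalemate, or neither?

White to move; white king on h1.
In check: yes, from the black knight on f2.
King squares — g1: available; g2: available; h2: available.
Legal moves for White: Kh2, Kg2, Kg1.
White is in check but has 3 legal moves → neither.

neither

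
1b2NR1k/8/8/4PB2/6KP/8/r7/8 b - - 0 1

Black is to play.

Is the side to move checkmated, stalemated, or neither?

Black to move; black king on h8.
In check: yes, from the white rook on f8.
King squares — g7: attacked by Ne8; h7: attacked by Bf5; g8: attacked by Rf8.
Legal moves for Black: none.
In check with no legal moves → checkmate.

checkmate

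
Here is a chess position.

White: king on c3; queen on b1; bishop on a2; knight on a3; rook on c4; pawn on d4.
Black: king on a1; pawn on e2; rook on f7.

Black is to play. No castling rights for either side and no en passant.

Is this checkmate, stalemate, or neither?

Black to move; black king on a1.
In check: yes, from the white queen on b1.
King squares — b1: attacked by Ba2; a2: attacked by Qb1; b2: attacked by Qb1.
Legal moves for Black: none.
In check with no legal moves → checkmate.

checkmate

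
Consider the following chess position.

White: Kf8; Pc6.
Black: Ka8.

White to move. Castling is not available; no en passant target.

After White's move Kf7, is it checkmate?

After Kf7: black king on a8; in check: no.
Black is not in check, so this cannot be checkmate.

no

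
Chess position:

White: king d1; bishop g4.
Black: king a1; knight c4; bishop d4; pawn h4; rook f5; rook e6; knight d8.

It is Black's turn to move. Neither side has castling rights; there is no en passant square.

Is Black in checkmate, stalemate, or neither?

neither

Black to move; black king on a1.
In check: no.
Legal moves for Black include: Nf7, Nb7, Nc6, Re8, Re7, Rh6, Rg6, Ref6, Rd6, Rc6, Rb6, Ra6, Ree5, Re4, Re3, Re2, Re1+, Rf8, ... (list truncated; more exist).
Black has legal moves and is not in check → neither.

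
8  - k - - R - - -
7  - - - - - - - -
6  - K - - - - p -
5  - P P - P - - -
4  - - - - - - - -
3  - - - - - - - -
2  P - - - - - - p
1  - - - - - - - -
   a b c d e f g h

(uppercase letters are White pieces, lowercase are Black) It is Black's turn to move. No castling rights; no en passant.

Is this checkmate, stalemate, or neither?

Black to move; black king on b8.
In check: yes, from the white rook on e8.
King squares — a7: attacked by Kb6; b7: attacked by Kb6; c7: attacked by Kb6; a8: attacked by Re8; c8: attacked by Re8.
Legal moves for Black: none.
In check with no legal moves → checkmate.

checkmate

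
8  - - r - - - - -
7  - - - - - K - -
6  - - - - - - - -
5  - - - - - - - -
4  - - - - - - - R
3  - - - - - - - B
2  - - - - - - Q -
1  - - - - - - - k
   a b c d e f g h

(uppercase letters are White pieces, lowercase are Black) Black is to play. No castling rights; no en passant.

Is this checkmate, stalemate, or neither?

checkmate

Black to move; black king on h1.
In check: yes, from the white queen on g2.
King squares — g1: attacked by Qg2; g2: attacked by Bh3; h2: attacked by Qg2.
Legal moves for Black: none.
In check with no legal moves → checkmate.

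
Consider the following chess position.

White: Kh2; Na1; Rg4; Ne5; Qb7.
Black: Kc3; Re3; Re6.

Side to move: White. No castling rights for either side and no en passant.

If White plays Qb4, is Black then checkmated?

After Qb4: black king on c3; in check: yes, from the white queen on b4.
King squares — b2: attacked by Qb4; c2: attacked by Na1; d2: attacked by Qb4; b3: attacked by Na1; d3: attacked by Ne5; b4: attacked by Rg4; c4: attacked by Qb4; d4: attacked by Qb4.
Black has no legal moves → checkmate.

yes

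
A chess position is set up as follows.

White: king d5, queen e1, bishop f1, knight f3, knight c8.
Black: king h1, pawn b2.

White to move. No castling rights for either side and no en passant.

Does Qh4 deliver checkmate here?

After Qh4: black king on h1; in check: yes, from the white queen on h4.
King squares — g1: attacked by Nf3; g2: attacked by Bf1; h2: attacked by Nf3.
Black has no legal moves → checkmate.

yes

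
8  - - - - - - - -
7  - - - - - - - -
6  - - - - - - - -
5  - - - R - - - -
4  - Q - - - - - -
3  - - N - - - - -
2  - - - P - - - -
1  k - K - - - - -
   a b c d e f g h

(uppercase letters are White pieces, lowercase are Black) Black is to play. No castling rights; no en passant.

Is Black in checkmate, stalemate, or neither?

stalemate

Black to move; black king on a1.
In check: no.
King squares — b1: attacked by Kc1; a2: attacked by Nc3; b2: attacked by Kc1.
Legal moves for Black: none.
Not in check and no legal moves → stalemate.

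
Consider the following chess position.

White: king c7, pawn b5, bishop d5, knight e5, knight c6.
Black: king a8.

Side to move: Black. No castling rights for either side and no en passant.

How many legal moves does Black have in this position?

Black to move; king on a8.
In check: no.
Legal moves: none.
Count: 0.

0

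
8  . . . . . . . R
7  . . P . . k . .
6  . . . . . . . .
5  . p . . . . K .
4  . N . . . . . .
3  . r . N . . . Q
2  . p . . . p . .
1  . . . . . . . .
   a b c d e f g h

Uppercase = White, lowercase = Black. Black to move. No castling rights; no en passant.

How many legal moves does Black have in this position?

14

Black to move; king on f7.
In check: no.
Legal moves: Kg7, Ke7, Rxb4, Rxd3, Rc3, Ra3, f1=Q, f1=R, f1=B, f1=N, b1=Q, b1=R, b1=B, b1=N.
Count: 14.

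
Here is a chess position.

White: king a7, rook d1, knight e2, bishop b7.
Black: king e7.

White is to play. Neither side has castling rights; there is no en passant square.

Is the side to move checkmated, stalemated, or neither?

neither

White to move; white king on a7.
In check: no.
Legal moves for White include: Bc8, Ba8, Bc6, Ba6, Bd5, Be4, Bf3, Bg2, Bh1, Kb8, Ka8, Kb6, Ka6, Nf4, Nd4, Ng3, Nc3, Ng1, ... (list truncated; more exist).
White has legal moves and is not in check → neither.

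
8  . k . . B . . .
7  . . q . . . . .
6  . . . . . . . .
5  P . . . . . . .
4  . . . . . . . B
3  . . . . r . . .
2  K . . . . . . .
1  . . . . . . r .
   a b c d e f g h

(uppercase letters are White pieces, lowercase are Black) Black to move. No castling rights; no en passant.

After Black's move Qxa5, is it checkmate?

After Qxa5: white king on a2; in check: yes, from the black queen on a5.
White has 2 legal replies: Kb2, Ba4.
In check but a legal move exists → not checkmate.

no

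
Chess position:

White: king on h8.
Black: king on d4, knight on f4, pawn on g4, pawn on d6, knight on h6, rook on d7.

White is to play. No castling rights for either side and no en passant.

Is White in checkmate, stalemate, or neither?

White to move; white king on h8.
In check: no.
King squares — g7: attacked by Rd7; h7: attacked by Rd7; g8: attacked by Nh6.
Legal moves for White: none.
Not in check and no legal moves → stalemate.

stalemate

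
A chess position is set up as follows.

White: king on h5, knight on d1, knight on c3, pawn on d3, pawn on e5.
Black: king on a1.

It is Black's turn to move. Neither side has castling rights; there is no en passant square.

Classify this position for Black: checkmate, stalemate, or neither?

stalemate

Black to move; black king on a1.
In check: no.
King squares — b1: attacked by Nc3; a2: attacked by Nc3; b2: attacked by Nd1.
Legal moves for Black: none.
Not in check and no legal moves → stalemate.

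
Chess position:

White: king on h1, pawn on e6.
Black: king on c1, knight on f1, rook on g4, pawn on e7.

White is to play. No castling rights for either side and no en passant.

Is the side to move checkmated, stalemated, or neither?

stalemate

White to move; white king on h1.
In check: no.
King squares — g1: attacked by Rg4; g2: attacked by Rg4; h2: attacked by Nf1.
Legal moves for White: none.
Not in check and no legal moves → stalemate.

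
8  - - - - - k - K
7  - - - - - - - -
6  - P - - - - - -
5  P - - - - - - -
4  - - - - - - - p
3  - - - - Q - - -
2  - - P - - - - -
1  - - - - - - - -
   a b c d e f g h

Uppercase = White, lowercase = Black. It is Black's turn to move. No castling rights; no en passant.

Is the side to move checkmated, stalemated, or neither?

neither

Black to move; black king on f8.
In check: no.
Legal moves for Black: Kf7, h3.
Black has 2 legal moves and is not in check → neither.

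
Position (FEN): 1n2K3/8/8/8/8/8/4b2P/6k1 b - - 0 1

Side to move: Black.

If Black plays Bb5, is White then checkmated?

no

After Bb5: white king on e8; in check: yes, from the black bishop on b5.
White has 4 legal replies: Kf8, Kd8, Kf7, Ke7.
In check but a legal move exists → not checkmate.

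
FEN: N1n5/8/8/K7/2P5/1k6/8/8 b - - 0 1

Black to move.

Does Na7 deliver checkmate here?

no

After Na7: white king on a5; in check: no.
White is not in check, so this cannot be checkmate.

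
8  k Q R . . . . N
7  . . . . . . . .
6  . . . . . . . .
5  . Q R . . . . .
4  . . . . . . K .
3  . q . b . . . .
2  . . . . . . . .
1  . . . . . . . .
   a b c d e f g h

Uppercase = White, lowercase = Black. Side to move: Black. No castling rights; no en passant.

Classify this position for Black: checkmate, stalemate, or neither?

checkmate

Black to move; black king on a8.
In check: yes, from the white queen on b8.
King squares — a7: attacked by Qb8; b7: attacked by Qb5; b8: attacked by Qb5.
Legal moves for Black: none.
In check with no legal moves → checkmate.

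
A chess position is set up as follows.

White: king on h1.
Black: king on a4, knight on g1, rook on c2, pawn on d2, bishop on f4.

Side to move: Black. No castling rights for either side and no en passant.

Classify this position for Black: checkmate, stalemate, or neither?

Black to move; black king on a4.
In check: no.
Legal moves for Black include: Bb8, Bc7, Bh6, Bd6, Bg5, Be5, Bg3, Be3, Bh2, Kb5, Ka5, Kb4, Kb3, Ka3, Rc8, Rc7, Rc6, Rc5, ... (list truncated; more exist).
Black has legal moves and is not in check → neither.

neither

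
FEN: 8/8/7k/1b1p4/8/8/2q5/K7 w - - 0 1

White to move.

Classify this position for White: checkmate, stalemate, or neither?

stalemate

White to move; white king on a1.
In check: no.
King squares — b1: attacked by Qc2; a2: attacked by Qc2; b2: attacked by Qc2.
Legal moves for White: none.
Not in check and no legal moves → stalemate.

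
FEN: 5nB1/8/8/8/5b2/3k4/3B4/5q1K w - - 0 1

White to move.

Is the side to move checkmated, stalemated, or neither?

White to move; white king on h1.
In check: yes, from the black queen on f1.
King squares — g1: attacked by Qf1; g2: attacked by Qf1; h2: attacked by Bf4.
Legal moves for White: none.
In check with no legal moves → checkmate.

checkmate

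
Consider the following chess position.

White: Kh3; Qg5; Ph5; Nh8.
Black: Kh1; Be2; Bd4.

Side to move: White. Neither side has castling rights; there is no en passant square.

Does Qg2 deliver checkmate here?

After Qg2: black king on h1; in check: yes, from the white queen on g2.
King squares — g1: attacked by Qg2; g2: attacked by Kh3; h2: attacked by Qg2.
Black has no legal moves → checkmate.

yes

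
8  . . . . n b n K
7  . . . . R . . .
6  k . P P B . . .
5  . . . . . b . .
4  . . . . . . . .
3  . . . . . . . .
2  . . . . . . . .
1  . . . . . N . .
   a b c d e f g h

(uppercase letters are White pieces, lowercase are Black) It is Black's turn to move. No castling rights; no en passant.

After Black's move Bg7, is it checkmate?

After Bg7: white king on h8; in check: yes, from the black bishop on g7.
White has 2 legal replies: Kxg8, Rxg7.
In check but a legal move exists → not checkmate.

no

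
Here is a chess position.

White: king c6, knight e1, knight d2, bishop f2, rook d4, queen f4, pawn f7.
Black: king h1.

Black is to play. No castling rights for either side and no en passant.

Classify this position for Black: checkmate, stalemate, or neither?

Black to move; black king on h1.
In check: no.
King squares — g1: attacked by Bf2; g2: attacked by Ne1; h2: attacked by Qf4.
Legal moves for Black: none.
Not in check and no legal moves → stalemate.

stalemate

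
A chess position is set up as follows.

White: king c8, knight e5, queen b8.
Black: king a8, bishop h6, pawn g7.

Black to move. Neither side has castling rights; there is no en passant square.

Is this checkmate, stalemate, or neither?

Black to move; black king on a8.
In check: yes, from the white queen on b8.
King squares — a7: attacked by Qb8; b7: attacked by Qb8; b8: attacked by Kc8.
Legal moves for Black: none.
In check with no legal moves → checkmate.

checkmate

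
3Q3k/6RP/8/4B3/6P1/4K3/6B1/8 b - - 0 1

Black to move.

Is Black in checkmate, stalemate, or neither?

checkmate

Black to move; black king on h8.
In check: yes, from the white queen on d8.
King squares — g7: attacked by Be5; h7: attacked by Rg7; g8: attacked by Rg7.
Legal moves for Black: none.
In check with no legal moves → checkmate.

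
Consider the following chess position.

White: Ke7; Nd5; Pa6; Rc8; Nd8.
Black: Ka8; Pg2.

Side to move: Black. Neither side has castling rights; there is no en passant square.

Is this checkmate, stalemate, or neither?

Black to move; black king on a8.
In check: yes, from the white rook on c8.
King squares — a7: available; b7: attacked by Pa6; b8: attacked by Rc8.
Legal moves for Black: Ka7.
Black is in check but has 1 legal move → neither.

neither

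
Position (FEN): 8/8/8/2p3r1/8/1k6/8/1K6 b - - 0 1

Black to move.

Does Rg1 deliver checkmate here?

yes

After Rg1: white king on b1; in check: yes, from the black rook on g1.
King squares — a1: attacked by Rg1; c1: attacked by Rg1; a2: attacked by Kb3; b2: attacked by Kb3; c2: attacked by Kb3.
White has no legal moves → checkmate.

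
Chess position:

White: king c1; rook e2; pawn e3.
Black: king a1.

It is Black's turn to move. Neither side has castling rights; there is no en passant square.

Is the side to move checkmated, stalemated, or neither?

stalemate

Black to move; black king on a1.
In check: no.
King squares — b1: attacked by Kc1; a2: attacked by Re2; b2: attacked by Kc1.
Legal moves for Black: none.
Not in check and no legal moves → stalemate.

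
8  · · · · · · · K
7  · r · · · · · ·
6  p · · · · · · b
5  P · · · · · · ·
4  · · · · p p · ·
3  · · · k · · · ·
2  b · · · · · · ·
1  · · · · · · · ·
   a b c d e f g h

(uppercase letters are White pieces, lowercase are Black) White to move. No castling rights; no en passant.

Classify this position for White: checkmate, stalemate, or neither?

stalemate

White to move; white king on h8.
In check: no.
King squares — g7: attacked by Bh6; h7: attacked by Rb7; g8: attacked by Ba2.
Legal moves for White: none.
Not in check and no legal moves → stalemate.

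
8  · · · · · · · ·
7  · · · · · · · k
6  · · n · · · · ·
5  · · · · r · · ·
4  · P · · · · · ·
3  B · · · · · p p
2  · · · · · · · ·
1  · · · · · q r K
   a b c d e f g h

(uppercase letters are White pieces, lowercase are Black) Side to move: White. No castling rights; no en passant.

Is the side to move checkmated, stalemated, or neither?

White to move; white king on h1.
In check: yes, from the black rook on g1.
King squares — g1: attacked by Qf1; g2: attacked by Qf1; h2: attacked by Pg3.
Legal moves for White: none.
In check with no legal moves → checkmate.

checkmate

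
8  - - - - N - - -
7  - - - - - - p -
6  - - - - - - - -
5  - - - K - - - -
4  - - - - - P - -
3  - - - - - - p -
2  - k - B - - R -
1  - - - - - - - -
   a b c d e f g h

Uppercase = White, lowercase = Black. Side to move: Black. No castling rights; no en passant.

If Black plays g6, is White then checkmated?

no

After g6: white king on d5; in check: no.
White is not in check, so this cannot be checkmate.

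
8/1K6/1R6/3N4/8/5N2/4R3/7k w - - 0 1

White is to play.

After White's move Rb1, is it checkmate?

yes

After Rb1: black king on h1; in check: yes, from the white rook on b1.
King squares — g1: attacked by Rb1; g2: attacked by Re2; h2: attacked by Re2.
Black has no legal moves → checkmate.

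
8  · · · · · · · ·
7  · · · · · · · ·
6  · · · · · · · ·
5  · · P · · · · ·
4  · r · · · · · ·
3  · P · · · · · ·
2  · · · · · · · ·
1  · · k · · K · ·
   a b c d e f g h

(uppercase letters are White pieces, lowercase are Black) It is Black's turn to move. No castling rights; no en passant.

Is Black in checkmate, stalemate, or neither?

Black to move; black king on c1.
In check: no.
Legal moves for Black: Rb8, Rb7, Rb6, Rb5, Rh4, Rg4, Rf4+, Re4, Rd4, Rc4, Ra4, Rxb3, Kd2, Kc2, Kb2, Kd1, Kb1.
Black has 17 legal moves and is not in check → neither.

neither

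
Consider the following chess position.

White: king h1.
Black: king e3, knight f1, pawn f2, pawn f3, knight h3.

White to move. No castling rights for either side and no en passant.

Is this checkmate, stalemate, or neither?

White to move; white king on h1.
In check: no.
King squares — g1: attacked by Pf2; g2: attacked by Pf3; h2: attacked by Nf1.
Legal moves for White: none.
Not in check and no legal moves → stalemate.

stalemate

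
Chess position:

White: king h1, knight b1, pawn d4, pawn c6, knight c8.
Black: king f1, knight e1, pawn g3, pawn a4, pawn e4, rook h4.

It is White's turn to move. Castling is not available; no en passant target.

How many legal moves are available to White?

0

White to move; king on h1.
In check: yes, from the black rook on h4.
Legal moves: none.
Count: 0.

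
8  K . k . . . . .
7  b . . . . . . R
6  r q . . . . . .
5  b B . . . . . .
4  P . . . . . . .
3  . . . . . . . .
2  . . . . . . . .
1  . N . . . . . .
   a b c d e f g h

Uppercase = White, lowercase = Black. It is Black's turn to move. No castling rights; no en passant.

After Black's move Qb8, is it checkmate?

After Qb8: white king on a8; in check: yes, from the black queen on b8.
King squares — a7: attacked by Ra6; b7: attacked by Qb8; b8: attacked by Ba7.
White has no legal moves → checkmate.

yes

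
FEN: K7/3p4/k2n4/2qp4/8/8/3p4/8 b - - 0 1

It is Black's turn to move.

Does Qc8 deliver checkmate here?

After Qc8: white king on a8; in check: yes, from the black queen on c8.
King squares — a7: attacked by Ka6; b7: attacked by Ka6; b8: attacked by Qc8.
White has no legal moves → checkmate.

yes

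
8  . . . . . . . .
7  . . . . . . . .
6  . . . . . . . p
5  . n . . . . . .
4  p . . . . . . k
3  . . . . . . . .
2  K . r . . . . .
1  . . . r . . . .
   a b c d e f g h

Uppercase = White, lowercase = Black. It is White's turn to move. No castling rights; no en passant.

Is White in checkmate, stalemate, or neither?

White to move; white king on a2.
In check: yes, from the black rook on c2.
King squares — a1: attacked by Rd1; b1: attacked by Rd1; b2: attacked by Rc2; a3: attacked by Nb5; b3: attacked by Pa4.
Legal moves for White: none.
In check with no legal moves → checkmate.

checkmate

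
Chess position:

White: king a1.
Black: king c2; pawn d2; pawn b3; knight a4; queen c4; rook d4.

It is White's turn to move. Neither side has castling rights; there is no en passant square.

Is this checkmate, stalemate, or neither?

White to move; white king on a1.
In check: no.
King squares — b1: attacked by Kc2; a2: attacked by Pb3; b2: attacked by Kc2.
Legal moves for White: none.
Not in check and no legal moves → stalemate.

stalemate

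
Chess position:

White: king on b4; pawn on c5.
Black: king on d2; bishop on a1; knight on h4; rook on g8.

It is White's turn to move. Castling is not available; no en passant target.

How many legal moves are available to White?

White to move; king on b4.
In check: no.
Legal moves: Kb5, Ka5, Kc4, Ka4, Kb3, Ka3, c6.
Count: 7.

7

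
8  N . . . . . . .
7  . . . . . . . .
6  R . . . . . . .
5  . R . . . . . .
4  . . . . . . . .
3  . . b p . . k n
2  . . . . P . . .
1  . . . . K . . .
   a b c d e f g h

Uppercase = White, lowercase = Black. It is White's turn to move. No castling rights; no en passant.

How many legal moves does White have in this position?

2

White to move; king on e1.
In check: yes, from the black bishop on c3.
Legal moves: Kf1, Kd1.
Count: 2.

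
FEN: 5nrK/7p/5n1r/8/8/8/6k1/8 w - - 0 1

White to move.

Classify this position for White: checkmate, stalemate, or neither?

White to move; white king on h8.
In check: yes, from the black rook on g8.
King squares — g7: attacked by Rg8; h7: attacked by Nf6; g8: attacked by Nf6.
Legal moves for White: none.
In check with no legal moves → checkmate.

checkmate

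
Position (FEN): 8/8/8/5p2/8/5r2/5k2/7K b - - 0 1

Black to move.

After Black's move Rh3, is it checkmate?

After Rh3: white king on h1; in check: yes, from the black rook on h3.
King squares — g1: attacked by Kf2; g2: attacked by Kf2; h2: attacked by Rh3.
White has no legal moves → checkmate.

yes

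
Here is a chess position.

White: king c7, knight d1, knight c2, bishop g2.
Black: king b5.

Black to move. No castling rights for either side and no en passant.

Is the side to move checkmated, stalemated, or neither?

neither

Black to move; black king on b5.
In check: no.
Legal moves for Black: Ka6, Kc5, Ka5, Kc4, Ka4.
Black has 5 legal moves and is not in check → neither.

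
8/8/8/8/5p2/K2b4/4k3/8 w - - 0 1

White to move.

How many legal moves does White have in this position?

5

White to move; king on a3.
In check: no.
Legal moves: Kb4, Ka4, Kb3, Kb2, Ka2.
Count: 5.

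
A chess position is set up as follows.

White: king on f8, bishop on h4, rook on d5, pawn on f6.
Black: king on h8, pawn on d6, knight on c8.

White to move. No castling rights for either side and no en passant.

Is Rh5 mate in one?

yes

After Rh5: black king on h8; in check: yes, from the white rook on h5.
King squares — g7: attacked by Pf6; h7: attacked by Rh5; g8: attacked by Kf8.
Black has no legal moves → checkmate.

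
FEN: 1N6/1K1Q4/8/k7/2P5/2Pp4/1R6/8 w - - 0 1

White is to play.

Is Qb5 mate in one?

yes

After Qb5: black king on a5; in check: yes, from the white queen on b5.
King squares — a4: attacked by Qb5; b4: attacked by Rb2; b5: attacked by Rb2; a6: attacked by Qb5; b6: attacked by Qb5.
Black has no legal moves → checkmate.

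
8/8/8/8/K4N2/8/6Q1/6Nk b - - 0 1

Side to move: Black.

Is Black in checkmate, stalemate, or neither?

checkmate

Black to move; black king on h1.
In check: yes, from the white queen on g2.
King squares — g1: attacked by Qg2; g2: attacked by Nf4; h2: attacked by Qg2.
Legal moves for Black: none.
In check with no legal moves → checkmate.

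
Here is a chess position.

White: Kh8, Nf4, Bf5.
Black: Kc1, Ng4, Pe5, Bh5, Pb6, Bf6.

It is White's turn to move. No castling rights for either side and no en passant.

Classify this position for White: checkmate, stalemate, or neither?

neither

White to move; white king on h8.
In check: yes, from the black bishop on f6.
Legal moves for White: Kg8, Kh7.
White is in check but has 2 legal moves → neither.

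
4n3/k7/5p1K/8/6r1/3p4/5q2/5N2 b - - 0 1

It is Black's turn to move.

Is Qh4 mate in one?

After Qh4: white king on h6; in check: yes, from the black queen on h4.
King squares — g5: attacked by Rg4; h5: attacked by Qh4; g6: attacked by Rg4; g7: attacked by Rg4; h7: attacked by Qh4.
White has no legal moves → checkmate.

yes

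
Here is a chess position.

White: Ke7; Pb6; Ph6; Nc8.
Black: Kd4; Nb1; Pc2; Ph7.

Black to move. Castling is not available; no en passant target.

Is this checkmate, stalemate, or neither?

Black to move; black king on d4.
In check: no.
Legal moves for Black: Ke5, Kd5, Kc5, Ke4, Kc4, Ke3, Kd3, Kc3, Nc3, Na3, Nd2, c1=Q, c1=R, c1=B, c1=N.
Black has 15 legal moves and is not in check → neither.

neither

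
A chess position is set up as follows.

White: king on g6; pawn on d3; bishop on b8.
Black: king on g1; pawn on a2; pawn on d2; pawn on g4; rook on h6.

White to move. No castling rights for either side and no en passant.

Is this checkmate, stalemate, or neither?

White to move; white king on g6.
In check: yes, from the black rook on h6.
Legal moves for White: Kg7, Kf7, Kxh6, Kg5, Kf5.
White is in check but has 5 legal moves → neither.

neither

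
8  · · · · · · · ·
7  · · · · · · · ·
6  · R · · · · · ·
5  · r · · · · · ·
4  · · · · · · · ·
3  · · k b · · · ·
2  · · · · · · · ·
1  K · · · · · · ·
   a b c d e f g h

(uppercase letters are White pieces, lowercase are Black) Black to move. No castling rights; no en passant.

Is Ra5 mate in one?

After Ra5: white king on a1; in check: yes, from the black rook on a5.
King squares — b1: attacked by Bd3; a2: attacked by Ra5; b2: attacked by Kc3.
White has no legal moves → checkmate.

yes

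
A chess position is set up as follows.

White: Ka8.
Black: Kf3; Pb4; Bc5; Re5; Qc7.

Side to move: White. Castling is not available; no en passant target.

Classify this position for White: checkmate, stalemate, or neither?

White to move; white king on a8.
In check: no.
King squares — a7: attacked by Bc5; b7: attacked by Qc7; b8: attacked by Qc7.
Legal moves for White: none.
Not in check and no legal moves → stalemate.

stalemate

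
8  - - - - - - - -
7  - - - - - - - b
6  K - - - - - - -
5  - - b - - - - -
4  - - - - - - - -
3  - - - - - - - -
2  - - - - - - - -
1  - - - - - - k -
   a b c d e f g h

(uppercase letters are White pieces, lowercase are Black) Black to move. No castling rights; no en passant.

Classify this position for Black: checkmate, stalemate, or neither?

neither

Black to move; black king on g1.
In check: no.
Legal moves for Black include: Bg8, Bg6, Bf5, Be4, Bd3+, Bc2, Bb1, Bf8, Be7, Ba7, Bd6, Bb6, Bd4, Bb4, Be3, Ba3, Bf2, Kh2, ... (list truncated; more exist).
Black has legal moves and is not in check → neither.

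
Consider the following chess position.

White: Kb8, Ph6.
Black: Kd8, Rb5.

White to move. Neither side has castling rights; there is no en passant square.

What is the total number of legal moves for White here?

White to move; king on b8.
In check: yes, from the black rook on b5.
Legal moves: Ka8, Ka7.
Count: 2.

2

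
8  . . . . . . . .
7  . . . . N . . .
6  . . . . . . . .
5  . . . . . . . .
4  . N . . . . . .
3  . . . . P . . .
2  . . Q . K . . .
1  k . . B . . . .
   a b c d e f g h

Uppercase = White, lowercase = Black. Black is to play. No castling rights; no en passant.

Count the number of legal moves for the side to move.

Black to move; king on a1.
In check: no.
Legal moves: none.
Count: 0.

0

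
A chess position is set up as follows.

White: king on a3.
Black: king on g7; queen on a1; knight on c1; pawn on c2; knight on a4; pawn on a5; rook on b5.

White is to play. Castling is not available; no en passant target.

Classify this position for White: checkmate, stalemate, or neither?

checkmate

White to move; white king on a3.
In check: yes, from the black queen on a1.
King squares — a2: attacked by Qa1; b2: attacked by Qa1; b3: attacked by Nc1; a4: attacked by Qa1; b4: attacked by Pa5.
Legal moves for White: none.
In check with no legal moves → checkmate.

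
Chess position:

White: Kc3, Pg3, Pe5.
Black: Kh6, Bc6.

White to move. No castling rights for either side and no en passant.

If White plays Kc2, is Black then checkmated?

no

After Kc2: black king on h6; in check: no.
Black is not in check, so this cannot be checkmate.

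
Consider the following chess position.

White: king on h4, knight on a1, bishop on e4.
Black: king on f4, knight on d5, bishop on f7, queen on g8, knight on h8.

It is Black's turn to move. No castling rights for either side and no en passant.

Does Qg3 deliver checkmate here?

After Qg3: white king on h4; in check: yes, from the black queen on g3.
King squares — g3: attacked by Kf4; h3: attacked by Qg3; g4: attacked by Qg3; g5: attacked by Qg3; h5: attacked by Bf7.
White has no legal moves → checkmate.

yes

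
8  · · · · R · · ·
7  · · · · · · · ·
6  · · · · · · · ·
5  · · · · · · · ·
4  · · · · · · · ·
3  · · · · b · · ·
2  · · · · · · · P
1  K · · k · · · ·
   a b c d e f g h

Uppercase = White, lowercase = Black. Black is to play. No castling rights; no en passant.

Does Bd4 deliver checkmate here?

After Bd4: white king on a1; in check: yes, from the black bishop on d4.
White has 2 legal replies: Ka2, Kb1.
In check but a legal move exists → not checkmate.

no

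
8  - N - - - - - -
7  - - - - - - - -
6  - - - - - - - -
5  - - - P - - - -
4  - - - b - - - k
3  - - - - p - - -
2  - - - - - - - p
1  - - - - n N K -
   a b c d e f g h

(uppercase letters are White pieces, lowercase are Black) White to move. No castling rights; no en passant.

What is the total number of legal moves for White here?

3

White to move; king on g1.
In check: yes, from the black pawn on h2.
Legal moves: Kxh2, Kh1, Nxh2.
Count: 3.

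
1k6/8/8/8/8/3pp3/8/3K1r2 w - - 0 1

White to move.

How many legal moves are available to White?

White to move; king on d1.
In check: yes, from the black rook on f1.
Legal moves: none.
Count: 0.

0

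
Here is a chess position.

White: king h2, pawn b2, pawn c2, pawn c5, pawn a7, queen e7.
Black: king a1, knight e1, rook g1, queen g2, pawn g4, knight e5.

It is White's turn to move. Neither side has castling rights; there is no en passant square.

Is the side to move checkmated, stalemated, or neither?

White to move; white king on h2.
In check: yes, from the black queen on g2.
King squares — g1: attacked by Qg2; h1: attacked by Rg1; g2: attacked by Ne1; g3: attacked by Qg2; h3: attacked by Qg2.
Legal moves for White: none.
In check with no legal moves → checkmate.

checkmate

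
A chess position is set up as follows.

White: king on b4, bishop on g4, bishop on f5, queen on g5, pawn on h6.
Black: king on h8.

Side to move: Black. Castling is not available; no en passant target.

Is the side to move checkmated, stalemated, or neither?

Black to move; black king on h8.
In check: no.
King squares — g7: attacked by Qg5; h7: attacked by Bf5; g8: attacked by Qg5.
Legal moves for Black: none.
Not in check and no legal moves → stalemate.

stalemate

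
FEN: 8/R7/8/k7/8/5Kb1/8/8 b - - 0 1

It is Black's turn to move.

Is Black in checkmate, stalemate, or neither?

Black to move; black king on a5.
In check: yes, from the white rook on a7.
King squares — a4: attacked by Ra7; b4: available; b5: available; a6: attacked by Ra7; b6: available.
Legal moves for Black: Kb6, Kb5, Kb4.
Black is in check but has 3 legal moves → neither.

neither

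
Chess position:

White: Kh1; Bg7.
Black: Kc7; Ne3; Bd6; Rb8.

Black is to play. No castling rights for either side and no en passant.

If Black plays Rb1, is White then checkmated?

yes

After Rb1: white king on h1; in check: yes, from the black rook on b1.
King squares — g1: attacked by Rb1; g2: attacked by Ne3; h2: attacked by Bd6.
White has no legal moves → checkmate.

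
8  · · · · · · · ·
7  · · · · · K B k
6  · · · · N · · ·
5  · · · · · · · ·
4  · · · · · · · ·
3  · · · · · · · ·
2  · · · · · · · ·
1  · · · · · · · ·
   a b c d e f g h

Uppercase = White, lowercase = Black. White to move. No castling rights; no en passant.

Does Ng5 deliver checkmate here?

yes

After Ng5: black king on h7; in check: yes, from the white knight on g5.
King squares — g6: attacked by Kf7; h6: attacked by Bg7; g7: attacked by Kf7; g8: attacked by Kf7; h8: attacked by Bg7.
Black has no legal moves → checkmate.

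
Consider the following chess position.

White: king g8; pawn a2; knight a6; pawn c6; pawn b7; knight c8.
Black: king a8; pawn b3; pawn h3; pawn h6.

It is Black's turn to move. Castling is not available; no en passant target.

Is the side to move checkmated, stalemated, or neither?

checkmate

Black to move; black king on a8.
In check: yes, from the white pawn on b7.
King squares — a7: attacked by Nc8; b7: attacked by Pc6; b8: attacked by Na6.
Legal moves for Black: none.
In check with no legal moves → checkmate.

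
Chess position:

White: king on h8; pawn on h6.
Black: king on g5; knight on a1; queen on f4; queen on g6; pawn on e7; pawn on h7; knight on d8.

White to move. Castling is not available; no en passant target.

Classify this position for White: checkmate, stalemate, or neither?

stalemate

White to move; white king on h8.
In check: no.
King squares — g7: attacked by Qg6; h7: attacked by Qg6; g8: attacked by Qg6.
Legal moves for White: none.
Not in check and no legal moves → stalemate.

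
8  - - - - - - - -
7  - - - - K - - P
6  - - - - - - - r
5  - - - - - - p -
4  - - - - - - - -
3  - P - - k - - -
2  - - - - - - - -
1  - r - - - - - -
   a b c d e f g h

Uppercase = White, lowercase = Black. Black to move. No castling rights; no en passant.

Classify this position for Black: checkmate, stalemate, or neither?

Black to move; black king on e3.
In check: no.
Legal moves for Black include: Rxh7+, Rg6, Rf6, Re6+, Rd6, Rc6, Rb6, Ra6, Rh5, Rh4, Rh3, Rh2, Rhh1, Kf4, Ke4, Kd4, Kf3, Kd3, ... (list truncated; more exist).
Black has legal moves and is not in check → neither.

neither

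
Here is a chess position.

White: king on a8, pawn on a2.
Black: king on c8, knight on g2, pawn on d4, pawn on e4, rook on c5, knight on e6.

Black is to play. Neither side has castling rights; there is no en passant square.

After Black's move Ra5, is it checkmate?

yes

After Ra5: white king on a8; in check: yes, from the black rook on a5.
King squares — a7: attacked by Ra5; b7: attacked by Kc8; b8: attacked by Kc8.
White has no legal moves → checkmate.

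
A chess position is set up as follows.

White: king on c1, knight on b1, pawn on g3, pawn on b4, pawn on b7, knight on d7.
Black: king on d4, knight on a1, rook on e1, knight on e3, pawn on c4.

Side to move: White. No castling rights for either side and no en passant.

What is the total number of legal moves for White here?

2

White to move; king on c1.
In check: yes, from the black rook on e1.
Legal moves: Kd2, Kb2.
Count: 2.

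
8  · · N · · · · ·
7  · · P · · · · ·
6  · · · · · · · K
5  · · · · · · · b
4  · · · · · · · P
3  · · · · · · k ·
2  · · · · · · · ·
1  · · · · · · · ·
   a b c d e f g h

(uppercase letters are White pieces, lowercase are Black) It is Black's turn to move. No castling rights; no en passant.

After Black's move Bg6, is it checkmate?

no

After Bg6: white king on h6; in check: no.
White is not in check, so this cannot be checkmate.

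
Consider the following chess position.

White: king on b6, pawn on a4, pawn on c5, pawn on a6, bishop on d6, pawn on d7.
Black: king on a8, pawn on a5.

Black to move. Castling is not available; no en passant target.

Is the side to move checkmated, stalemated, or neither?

Black to move; black king on a8.
In check: no.
King squares — a7: attacked by Kb6; b7: attacked by Pa6; b8: attacked by Bd6.
Legal moves for Black: none.
Not in check and no legal moves → stalemate.

stalemate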